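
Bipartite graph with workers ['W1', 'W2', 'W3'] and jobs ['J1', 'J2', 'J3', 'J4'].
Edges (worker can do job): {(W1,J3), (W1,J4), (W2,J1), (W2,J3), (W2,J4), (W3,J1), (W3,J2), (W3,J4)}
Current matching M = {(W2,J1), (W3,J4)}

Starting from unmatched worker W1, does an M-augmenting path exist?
Yes: W1 → J3

An M-augmenting path alternates non-matching / matching edges, starting and ending at unmatched vertices.
Path: W1 → J3
(J3 is unmatched in M, so the path is augmenting.)
Flipping edges along this path would increase |M| from 2 to 3.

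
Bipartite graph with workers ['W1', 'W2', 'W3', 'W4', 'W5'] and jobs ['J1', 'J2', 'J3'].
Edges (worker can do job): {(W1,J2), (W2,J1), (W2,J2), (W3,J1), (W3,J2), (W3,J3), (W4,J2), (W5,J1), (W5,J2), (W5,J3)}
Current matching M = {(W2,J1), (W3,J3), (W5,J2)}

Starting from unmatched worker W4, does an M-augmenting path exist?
No augmenting path from W4

Alternating search from W4 reaches jobs: {J1, J2, J3}.
Every reachable job is already matched in M, and following those matched edges back to workers exposes no further unvisited jobs.
No M-augmenting path from W4 exists.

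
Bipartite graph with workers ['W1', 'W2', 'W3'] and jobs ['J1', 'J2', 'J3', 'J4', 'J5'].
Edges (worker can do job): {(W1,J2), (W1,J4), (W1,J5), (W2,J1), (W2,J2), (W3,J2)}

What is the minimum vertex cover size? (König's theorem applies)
Minimum vertex cover size = 3

By König's theorem: in bipartite graphs,
min vertex cover = max matching = 3

Maximum matching has size 3, so minimum vertex cover also has size 3.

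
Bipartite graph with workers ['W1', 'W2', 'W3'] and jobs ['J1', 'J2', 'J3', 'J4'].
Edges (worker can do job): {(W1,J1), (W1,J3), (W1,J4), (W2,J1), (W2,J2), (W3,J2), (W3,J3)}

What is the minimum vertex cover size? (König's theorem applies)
Minimum vertex cover size = 3

By König's theorem: in bipartite graphs,
min vertex cover = max matching = 3

Maximum matching has size 3, so minimum vertex cover also has size 3.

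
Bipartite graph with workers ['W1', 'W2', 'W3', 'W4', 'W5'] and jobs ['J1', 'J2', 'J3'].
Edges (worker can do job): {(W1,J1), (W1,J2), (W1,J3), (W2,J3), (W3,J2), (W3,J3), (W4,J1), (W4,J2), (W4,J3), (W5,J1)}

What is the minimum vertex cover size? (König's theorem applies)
Minimum vertex cover size = 3

By König's theorem: in bipartite graphs,
min vertex cover = max matching = 3

Maximum matching has size 3, so minimum vertex cover also has size 3.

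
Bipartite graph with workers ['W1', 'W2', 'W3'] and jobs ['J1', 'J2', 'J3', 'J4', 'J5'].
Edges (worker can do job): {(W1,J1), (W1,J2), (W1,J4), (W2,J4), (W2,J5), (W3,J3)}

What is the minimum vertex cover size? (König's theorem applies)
Minimum vertex cover size = 3

By König's theorem: in bipartite graphs,
min vertex cover = max matching = 3

Maximum matching has size 3, so minimum vertex cover also has size 3.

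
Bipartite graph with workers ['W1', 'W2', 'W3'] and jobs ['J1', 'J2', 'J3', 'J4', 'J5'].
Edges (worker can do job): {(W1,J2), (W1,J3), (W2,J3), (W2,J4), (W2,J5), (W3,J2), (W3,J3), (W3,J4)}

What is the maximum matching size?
Maximum matching size = 3

Maximum matching: {(W1,J2), (W2,J4), (W3,J3)}
Size: 3

This assigns 3 workers to 3 distinct jobs.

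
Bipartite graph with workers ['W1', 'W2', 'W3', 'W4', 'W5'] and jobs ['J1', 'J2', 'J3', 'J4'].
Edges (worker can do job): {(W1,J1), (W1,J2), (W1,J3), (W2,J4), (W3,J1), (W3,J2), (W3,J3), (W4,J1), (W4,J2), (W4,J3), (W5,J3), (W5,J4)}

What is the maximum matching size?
Maximum matching size = 4

Maximum matching: {(W1,J2), (W3,J3), (W4,J1), (W5,J4)}
Size: 4

This assigns 4 workers to 4 distinct jobs.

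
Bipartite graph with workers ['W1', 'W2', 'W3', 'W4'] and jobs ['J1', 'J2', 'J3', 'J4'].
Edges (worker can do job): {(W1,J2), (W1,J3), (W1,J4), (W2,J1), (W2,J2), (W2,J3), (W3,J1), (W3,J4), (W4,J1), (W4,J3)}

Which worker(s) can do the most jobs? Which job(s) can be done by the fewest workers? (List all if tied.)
Most versatile: W1, W2 (3 jobs); Least covered: J2, J4 (2 workers)

Worker degrees (jobs they can do): W1:3, W2:3, W3:2, W4:2
Job degrees (workers who can do it): J1:3, J2:2, J3:3, J4:2

Maximum worker degree is 3, achieved by: W1, W2
Minimum job degree is 2, achieved by: J2, J4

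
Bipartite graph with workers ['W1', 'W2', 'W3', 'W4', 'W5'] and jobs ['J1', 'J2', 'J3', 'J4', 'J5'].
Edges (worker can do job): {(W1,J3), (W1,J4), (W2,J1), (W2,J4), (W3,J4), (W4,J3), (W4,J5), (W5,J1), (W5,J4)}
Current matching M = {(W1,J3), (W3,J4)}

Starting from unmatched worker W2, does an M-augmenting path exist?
Yes: W2 → J1

An M-augmenting path alternates non-matching / matching edges, starting and ending at unmatched vertices.
Path: W2 → J1
(J1 is unmatched in M, so the path is augmenting.)
Flipping edges along this path would increase |M| from 2 to 3.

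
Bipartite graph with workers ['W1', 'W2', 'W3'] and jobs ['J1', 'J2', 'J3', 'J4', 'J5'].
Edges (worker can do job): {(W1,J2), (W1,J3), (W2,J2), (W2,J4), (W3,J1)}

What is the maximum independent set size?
Maximum independent set = 5

By König's theorem:
- Min vertex cover = Max matching = 3
- Max independent set = Total vertices - Min vertex cover
- Max independent set = 8 - 3 = 5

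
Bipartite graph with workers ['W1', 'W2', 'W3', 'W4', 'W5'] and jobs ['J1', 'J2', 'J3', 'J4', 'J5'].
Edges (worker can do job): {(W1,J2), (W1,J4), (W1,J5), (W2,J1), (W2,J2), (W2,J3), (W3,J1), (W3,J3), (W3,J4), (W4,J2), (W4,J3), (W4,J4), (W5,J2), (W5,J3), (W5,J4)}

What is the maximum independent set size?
Maximum independent set = 5

By König's theorem:
- Min vertex cover = Max matching = 5
- Max independent set = Total vertices - Min vertex cover
- Max independent set = 10 - 5 = 5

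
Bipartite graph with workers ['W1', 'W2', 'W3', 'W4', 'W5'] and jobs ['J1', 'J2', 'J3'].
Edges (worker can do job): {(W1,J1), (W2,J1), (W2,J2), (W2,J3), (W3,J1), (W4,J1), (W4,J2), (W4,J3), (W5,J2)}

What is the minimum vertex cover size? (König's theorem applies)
Minimum vertex cover size = 3

By König's theorem: in bipartite graphs,
min vertex cover = max matching = 3

Maximum matching has size 3, so minimum vertex cover also has size 3.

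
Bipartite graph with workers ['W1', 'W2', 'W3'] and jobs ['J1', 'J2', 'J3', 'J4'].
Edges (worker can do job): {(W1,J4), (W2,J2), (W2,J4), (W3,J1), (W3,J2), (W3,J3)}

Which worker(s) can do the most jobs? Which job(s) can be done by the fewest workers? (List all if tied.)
Most versatile: W3 (3 jobs); Least covered: J1, J3 (1 workers)

Worker degrees (jobs they can do): W1:1, W2:2, W3:3
Job degrees (workers who can do it): J1:1, J2:2, J3:1, J4:2

Maximum worker degree is 3, achieved by: W3
Minimum job degree is 1, achieved by: J1, J3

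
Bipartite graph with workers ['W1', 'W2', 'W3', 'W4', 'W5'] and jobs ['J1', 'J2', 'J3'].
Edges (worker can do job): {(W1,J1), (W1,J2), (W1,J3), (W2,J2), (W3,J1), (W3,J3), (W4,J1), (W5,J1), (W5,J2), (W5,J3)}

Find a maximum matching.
Matching: {(W1,J2), (W3,J3), (W5,J1)}

Maximum matching (size 3):
  W1 → J2
  W3 → J3
  W5 → J1

Each worker is assigned to at most one job, and each job to at most one worker.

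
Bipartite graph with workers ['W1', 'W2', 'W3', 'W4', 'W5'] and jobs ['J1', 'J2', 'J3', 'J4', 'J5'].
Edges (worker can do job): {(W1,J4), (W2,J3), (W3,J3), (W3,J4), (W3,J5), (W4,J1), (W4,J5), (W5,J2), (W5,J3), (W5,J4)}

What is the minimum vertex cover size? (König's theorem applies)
Minimum vertex cover size = 5

By König's theorem: in bipartite graphs,
min vertex cover = max matching = 5

Maximum matching has size 5, so minimum vertex cover also has size 5.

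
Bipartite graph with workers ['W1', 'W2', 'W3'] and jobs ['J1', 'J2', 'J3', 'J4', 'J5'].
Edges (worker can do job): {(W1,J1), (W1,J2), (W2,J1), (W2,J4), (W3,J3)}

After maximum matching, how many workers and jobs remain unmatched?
Unmatched: 0 workers, 2 jobs

Maximum matching size: 3
Workers: 3 total, 3 matched, 0 unmatched
Jobs: 5 total, 3 matched, 2 unmatched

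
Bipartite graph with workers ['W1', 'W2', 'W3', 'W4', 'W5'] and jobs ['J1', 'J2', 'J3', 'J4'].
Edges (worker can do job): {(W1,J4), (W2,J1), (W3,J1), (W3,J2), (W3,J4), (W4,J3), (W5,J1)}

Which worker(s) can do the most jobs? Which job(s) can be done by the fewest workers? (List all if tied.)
Most versatile: W3 (3 jobs); Least covered: J2, J3 (1 workers)

Worker degrees (jobs they can do): W1:1, W2:1, W3:3, W4:1, W5:1
Job degrees (workers who can do it): J1:3, J2:1, J3:1, J4:2

Maximum worker degree is 3, achieved by: W3
Minimum job degree is 1, achieved by: J2, J3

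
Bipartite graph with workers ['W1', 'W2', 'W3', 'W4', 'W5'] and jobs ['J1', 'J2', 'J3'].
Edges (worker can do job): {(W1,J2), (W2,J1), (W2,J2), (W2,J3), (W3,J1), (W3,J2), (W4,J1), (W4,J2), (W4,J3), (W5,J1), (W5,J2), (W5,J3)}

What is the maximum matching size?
Maximum matching size = 3

Maximum matching: {(W3,J2), (W4,J1), (W5,J3)}
Size: 3

This assigns 3 workers to 3 distinct jobs.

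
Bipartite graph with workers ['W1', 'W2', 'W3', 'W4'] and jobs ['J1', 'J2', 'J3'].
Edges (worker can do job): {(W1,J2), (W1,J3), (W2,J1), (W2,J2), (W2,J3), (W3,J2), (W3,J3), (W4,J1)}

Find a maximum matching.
Matching: {(W1,J3), (W3,J2), (W4,J1)}

Maximum matching (size 3):
  W1 → J3
  W3 → J2
  W4 → J1

Each worker is assigned to at most one job, and each job to at most one worker.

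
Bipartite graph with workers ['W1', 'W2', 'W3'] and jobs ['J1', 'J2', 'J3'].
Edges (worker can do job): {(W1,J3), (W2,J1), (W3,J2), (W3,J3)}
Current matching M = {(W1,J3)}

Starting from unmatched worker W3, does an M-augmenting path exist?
Yes: W3 → J2

An M-augmenting path alternates non-matching / matching edges, starting and ending at unmatched vertices.
Path: W3 → J2
(J2 is unmatched in M, so the path is augmenting.)
Flipping edges along this path would increase |M| from 1 to 2.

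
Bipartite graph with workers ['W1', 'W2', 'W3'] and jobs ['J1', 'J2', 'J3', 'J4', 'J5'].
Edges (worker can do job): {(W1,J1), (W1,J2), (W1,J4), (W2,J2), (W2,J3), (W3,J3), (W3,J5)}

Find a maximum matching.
Matching: {(W1,J4), (W2,J2), (W3,J3)}

Maximum matching (size 3):
  W1 → J4
  W2 → J2
  W3 → J3

Each worker is assigned to at most one job, and each job to at most one worker.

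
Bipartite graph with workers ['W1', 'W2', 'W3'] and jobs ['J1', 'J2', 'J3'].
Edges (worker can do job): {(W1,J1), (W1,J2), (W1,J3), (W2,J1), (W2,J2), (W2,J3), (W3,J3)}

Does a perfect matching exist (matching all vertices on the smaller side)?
Yes, perfect matching exists (size 3)

Perfect matching: {(W1,J1), (W2,J2), (W3,J3)}
All 3 vertices on the smaller side are matched.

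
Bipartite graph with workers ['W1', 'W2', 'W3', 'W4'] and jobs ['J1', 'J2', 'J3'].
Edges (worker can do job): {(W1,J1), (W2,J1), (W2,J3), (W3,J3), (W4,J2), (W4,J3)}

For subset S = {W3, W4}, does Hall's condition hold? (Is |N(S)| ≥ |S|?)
Yes: |N(S)| = 2, |S| = 2

Subset S = {W3, W4}
Neighbors N(S) = {J2, J3}

|N(S)| = 2, |S| = 2
Hall's condition: |N(S)| ≥ |S| is satisfied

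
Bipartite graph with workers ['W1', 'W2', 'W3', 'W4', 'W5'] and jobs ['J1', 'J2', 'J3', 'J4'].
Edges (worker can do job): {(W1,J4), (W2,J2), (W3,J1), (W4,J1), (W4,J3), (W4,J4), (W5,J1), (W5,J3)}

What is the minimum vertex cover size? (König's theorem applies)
Minimum vertex cover size = 4

By König's theorem: in bipartite graphs,
min vertex cover = max matching = 4

Maximum matching has size 4, so minimum vertex cover also has size 4.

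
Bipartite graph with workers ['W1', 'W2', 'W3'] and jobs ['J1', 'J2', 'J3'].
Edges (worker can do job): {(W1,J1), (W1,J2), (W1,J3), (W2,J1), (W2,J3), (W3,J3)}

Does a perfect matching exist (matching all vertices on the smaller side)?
Yes, perfect matching exists (size 3)

Perfect matching: {(W1,J2), (W2,J1), (W3,J3)}
All 3 vertices on the smaller side are matched.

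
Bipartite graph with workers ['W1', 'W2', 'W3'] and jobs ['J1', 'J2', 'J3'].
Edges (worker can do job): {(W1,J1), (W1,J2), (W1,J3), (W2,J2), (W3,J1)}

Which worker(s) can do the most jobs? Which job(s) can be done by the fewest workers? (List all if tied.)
Most versatile: W1 (3 jobs); Least covered: J3 (1 workers)

Worker degrees (jobs they can do): W1:3, W2:1, W3:1
Job degrees (workers who can do it): J1:2, J2:2, J3:1

Maximum worker degree is 3, achieved by: W1
Minimum job degree is 1, achieved by: J3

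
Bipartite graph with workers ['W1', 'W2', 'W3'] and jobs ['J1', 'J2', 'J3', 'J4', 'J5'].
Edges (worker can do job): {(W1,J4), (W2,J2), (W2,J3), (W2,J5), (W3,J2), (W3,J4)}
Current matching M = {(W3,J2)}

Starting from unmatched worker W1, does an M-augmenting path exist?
Yes: W1 → J4

An M-augmenting path alternates non-matching / matching edges, starting and ending at unmatched vertices.
Path: W1 → J4
(J4 is unmatched in M, so the path is augmenting.)
Flipping edges along this path would increase |M| from 1 to 2.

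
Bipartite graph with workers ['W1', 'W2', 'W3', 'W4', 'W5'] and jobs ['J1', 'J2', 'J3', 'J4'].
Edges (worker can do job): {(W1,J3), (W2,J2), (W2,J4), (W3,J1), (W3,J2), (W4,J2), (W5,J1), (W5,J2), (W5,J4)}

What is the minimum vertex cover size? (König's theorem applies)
Minimum vertex cover size = 4

By König's theorem: in bipartite graphs,
min vertex cover = max matching = 4

Maximum matching has size 4, so minimum vertex cover also has size 4.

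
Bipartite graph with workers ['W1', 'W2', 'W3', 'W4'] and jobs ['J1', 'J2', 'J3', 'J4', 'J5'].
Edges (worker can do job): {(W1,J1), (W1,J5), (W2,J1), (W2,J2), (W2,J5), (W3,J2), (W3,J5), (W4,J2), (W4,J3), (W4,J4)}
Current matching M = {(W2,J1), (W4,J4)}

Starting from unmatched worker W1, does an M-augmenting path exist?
Yes: W1 → J5

An M-augmenting path alternates non-matching / matching edges, starting and ending at unmatched vertices.
Path: W1 → J5
(J5 is unmatched in M, so the path is augmenting.)
Flipping edges along this path would increase |M| from 2 to 3.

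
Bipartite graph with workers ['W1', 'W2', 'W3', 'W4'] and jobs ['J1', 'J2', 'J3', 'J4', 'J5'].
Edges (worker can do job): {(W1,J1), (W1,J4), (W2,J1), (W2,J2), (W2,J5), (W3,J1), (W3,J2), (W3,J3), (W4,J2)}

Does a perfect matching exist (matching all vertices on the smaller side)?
Yes, perfect matching exists (size 4)

Perfect matching: {(W1,J4), (W2,J5), (W3,J1), (W4,J2)}
All 4 vertices on the smaller side are matched.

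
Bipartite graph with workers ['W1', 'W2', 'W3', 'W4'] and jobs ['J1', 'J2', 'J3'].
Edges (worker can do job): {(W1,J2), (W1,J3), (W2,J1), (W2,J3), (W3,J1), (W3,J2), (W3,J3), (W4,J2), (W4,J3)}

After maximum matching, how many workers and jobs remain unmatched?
Unmatched: 1 workers, 0 jobs

Maximum matching size: 3
Workers: 4 total, 3 matched, 1 unmatched
Jobs: 3 total, 3 matched, 0 unmatched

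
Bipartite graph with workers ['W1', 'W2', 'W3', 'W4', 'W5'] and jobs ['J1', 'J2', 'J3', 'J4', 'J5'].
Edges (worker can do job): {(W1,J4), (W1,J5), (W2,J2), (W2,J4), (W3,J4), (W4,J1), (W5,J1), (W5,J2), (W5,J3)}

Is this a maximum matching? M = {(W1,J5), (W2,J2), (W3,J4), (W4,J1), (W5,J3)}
Yes, size 5 is maximum

Proposed matching has size 5.
Maximum matching size for this graph: 5.

This is a maximum matching.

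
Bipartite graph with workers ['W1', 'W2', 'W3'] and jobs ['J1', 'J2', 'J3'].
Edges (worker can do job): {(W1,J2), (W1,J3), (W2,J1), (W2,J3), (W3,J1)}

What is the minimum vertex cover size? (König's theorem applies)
Minimum vertex cover size = 3

By König's theorem: in bipartite graphs,
min vertex cover = max matching = 3

Maximum matching has size 3, so minimum vertex cover also has size 3.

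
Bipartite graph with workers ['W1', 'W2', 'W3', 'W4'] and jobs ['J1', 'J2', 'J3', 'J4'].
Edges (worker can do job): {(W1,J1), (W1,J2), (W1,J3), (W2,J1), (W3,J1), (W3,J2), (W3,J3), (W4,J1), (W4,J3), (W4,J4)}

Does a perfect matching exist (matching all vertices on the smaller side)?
Yes, perfect matching exists (size 4)

Perfect matching: {(W1,J2), (W2,J1), (W3,J3), (W4,J4)}
All 4 vertices on the smaller side are matched.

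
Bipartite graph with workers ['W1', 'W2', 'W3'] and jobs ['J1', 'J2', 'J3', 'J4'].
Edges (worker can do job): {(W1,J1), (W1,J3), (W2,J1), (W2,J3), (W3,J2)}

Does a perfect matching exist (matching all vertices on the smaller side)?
Yes, perfect matching exists (size 3)

Perfect matching: {(W1,J1), (W2,J3), (W3,J2)}
All 3 vertices on the smaller side are matched.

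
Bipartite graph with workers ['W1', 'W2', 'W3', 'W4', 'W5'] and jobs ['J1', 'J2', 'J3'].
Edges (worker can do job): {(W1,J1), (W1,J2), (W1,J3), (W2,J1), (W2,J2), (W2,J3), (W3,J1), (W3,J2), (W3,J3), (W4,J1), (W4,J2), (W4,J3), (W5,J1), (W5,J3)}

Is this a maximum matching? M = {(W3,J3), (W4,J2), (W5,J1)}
Yes, size 3 is maximum

Proposed matching has size 3.
Maximum matching size for this graph: 3.

This is a maximum matching.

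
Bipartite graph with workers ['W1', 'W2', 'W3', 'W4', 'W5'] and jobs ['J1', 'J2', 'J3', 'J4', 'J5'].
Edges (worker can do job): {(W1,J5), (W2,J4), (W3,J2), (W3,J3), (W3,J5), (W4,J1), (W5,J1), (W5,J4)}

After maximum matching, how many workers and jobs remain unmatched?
Unmatched: 1 workers, 1 jobs

Maximum matching size: 4
Workers: 5 total, 4 matched, 1 unmatched
Jobs: 5 total, 4 matched, 1 unmatched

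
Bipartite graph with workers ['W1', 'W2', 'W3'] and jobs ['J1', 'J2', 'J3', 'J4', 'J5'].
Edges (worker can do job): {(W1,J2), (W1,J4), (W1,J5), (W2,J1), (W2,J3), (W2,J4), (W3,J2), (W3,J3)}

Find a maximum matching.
Matching: {(W1,J5), (W2,J4), (W3,J3)}

Maximum matching (size 3):
  W1 → J5
  W2 → J4
  W3 → J3

Each worker is assigned to at most one job, and each job to at most one worker.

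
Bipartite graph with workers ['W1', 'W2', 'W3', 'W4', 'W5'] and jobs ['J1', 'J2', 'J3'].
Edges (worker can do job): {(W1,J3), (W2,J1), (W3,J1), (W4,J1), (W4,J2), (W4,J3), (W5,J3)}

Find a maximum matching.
Matching: {(W3,J1), (W4,J2), (W5,J3)}

Maximum matching (size 3):
  W3 → J1
  W4 → J2
  W5 → J3

Each worker is assigned to at most one job, and each job to at most one worker.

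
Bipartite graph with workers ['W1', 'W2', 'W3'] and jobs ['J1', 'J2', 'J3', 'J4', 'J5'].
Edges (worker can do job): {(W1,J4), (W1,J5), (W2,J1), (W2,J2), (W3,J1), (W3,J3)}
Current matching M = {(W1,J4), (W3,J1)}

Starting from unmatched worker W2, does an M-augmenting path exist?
Yes: W2 → J1 → W3 → J3

An M-augmenting path alternates non-matching / matching edges, starting and ending at unmatched vertices.
Path: W2 → J1 → W3 → J3
(J3 is unmatched in M, so the path is augmenting.)
Flipping edges along this path would increase |M| from 2 to 3.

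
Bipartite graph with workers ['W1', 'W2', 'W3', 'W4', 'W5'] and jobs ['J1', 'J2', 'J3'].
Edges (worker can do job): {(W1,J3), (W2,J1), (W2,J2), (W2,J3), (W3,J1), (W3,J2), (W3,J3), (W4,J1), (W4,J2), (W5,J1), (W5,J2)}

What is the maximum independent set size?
Maximum independent set = 5

By König's theorem:
- Min vertex cover = Max matching = 3
- Max independent set = Total vertices - Min vertex cover
- Max independent set = 8 - 3 = 5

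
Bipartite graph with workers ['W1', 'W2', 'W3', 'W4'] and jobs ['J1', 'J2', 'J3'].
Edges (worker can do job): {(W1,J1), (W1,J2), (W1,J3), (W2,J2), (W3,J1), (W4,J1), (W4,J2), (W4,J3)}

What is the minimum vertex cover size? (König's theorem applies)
Minimum vertex cover size = 3

By König's theorem: in bipartite graphs,
min vertex cover = max matching = 3

Maximum matching has size 3, so minimum vertex cover also has size 3.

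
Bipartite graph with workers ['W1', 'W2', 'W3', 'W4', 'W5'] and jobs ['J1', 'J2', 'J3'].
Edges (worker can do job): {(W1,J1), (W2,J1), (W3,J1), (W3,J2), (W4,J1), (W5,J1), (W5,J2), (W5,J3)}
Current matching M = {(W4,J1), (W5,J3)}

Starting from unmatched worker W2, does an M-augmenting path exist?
No augmenting path from W2

Alternating search from W2 reaches jobs: {J1}.
Every reachable job is already matched in M, and following those matched edges back to workers exposes no further unvisited jobs.
No M-augmenting path from W2 exists.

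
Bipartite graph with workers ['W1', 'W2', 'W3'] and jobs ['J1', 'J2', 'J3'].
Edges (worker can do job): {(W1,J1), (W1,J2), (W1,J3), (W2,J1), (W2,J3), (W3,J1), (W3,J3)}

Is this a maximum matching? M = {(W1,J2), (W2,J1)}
No, size 2 is not maximum

Proposed matching has size 2.
Maximum matching size for this graph: 3.

This is NOT maximum - can be improved to size 3.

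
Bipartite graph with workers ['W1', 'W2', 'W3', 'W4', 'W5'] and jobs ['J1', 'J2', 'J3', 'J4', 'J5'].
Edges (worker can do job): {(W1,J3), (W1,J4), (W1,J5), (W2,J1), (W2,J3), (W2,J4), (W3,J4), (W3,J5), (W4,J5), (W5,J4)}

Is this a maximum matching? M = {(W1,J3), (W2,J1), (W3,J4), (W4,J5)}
Yes, size 4 is maximum

Proposed matching has size 4.
Maximum matching size for this graph: 4.

This is a maximum matching.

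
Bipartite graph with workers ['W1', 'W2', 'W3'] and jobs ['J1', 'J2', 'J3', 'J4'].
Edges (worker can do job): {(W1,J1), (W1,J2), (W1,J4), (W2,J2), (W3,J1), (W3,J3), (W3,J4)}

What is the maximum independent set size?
Maximum independent set = 4

By König's theorem:
- Min vertex cover = Max matching = 3
- Max independent set = Total vertices - Min vertex cover
- Max independent set = 7 - 3 = 4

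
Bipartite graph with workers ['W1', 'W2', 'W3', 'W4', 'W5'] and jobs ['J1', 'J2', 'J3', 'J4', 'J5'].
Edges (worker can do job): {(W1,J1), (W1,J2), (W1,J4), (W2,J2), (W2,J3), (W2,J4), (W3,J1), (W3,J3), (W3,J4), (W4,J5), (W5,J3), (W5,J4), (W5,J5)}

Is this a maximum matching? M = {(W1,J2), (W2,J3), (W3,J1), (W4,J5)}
No, size 4 is not maximum

Proposed matching has size 4.
Maximum matching size for this graph: 5.

This is NOT maximum - can be improved to size 5.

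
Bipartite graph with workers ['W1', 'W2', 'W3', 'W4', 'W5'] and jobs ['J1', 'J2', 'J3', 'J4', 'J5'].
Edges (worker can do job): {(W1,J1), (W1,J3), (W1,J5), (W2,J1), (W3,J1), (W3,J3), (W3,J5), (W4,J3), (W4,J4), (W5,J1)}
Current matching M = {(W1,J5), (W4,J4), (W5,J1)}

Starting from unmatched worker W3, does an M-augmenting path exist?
Yes: W3 → J5 → W1 → J3

An M-augmenting path alternates non-matching / matching edges, starting and ending at unmatched vertices.
Path: W3 → J5 → W1 → J3
(J3 is unmatched in M, so the path is augmenting.)
Flipping edges along this path would increase |M| from 3 to 4.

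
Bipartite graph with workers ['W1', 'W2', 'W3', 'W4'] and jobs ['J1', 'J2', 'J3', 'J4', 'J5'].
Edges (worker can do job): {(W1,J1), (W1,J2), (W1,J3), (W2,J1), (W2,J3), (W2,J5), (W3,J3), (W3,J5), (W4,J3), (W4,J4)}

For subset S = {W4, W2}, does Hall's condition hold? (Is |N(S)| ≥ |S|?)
Yes: |N(S)| = 4, |S| = 2

Subset S = {W4, W2}
Neighbors N(S) = {J1, J3, J4, J5}

|N(S)| = 4, |S| = 2
Hall's condition: |N(S)| ≥ |S| is satisfied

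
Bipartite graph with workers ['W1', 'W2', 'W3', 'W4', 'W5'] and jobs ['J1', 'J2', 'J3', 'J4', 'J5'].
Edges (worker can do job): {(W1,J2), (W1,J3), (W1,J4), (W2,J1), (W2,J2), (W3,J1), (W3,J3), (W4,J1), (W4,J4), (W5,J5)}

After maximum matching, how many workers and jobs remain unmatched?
Unmatched: 0 workers, 0 jobs

Maximum matching size: 5
Workers: 5 total, 5 matched, 0 unmatched
Jobs: 5 total, 5 matched, 0 unmatched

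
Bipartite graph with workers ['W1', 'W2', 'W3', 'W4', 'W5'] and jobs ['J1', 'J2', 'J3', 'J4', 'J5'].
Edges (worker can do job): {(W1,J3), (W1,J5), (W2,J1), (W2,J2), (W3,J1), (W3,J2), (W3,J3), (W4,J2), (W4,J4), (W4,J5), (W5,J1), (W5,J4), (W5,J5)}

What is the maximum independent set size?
Maximum independent set = 5

By König's theorem:
- Min vertex cover = Max matching = 5
- Max independent set = Total vertices - Min vertex cover
- Max independent set = 10 - 5 = 5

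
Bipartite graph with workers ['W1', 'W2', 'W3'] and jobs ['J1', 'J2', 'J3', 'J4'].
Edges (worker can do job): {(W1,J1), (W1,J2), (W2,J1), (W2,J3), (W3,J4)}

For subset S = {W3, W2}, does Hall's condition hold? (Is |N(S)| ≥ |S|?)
Yes: |N(S)| = 3, |S| = 2

Subset S = {W3, W2}
Neighbors N(S) = {J1, J3, J4}

|N(S)| = 3, |S| = 2
Hall's condition: |N(S)| ≥ |S| is satisfied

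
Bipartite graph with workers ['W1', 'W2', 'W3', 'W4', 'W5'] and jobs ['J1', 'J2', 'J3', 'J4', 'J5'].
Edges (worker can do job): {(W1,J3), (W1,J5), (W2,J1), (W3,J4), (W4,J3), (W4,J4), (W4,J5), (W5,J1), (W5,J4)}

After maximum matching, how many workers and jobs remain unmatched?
Unmatched: 1 workers, 1 jobs

Maximum matching size: 4
Workers: 5 total, 4 matched, 1 unmatched
Jobs: 5 total, 4 matched, 1 unmatched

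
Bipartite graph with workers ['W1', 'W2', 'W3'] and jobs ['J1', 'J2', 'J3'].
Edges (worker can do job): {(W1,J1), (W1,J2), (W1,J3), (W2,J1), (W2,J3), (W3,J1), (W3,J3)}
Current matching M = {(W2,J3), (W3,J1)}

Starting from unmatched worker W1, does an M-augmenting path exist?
Yes: W1 → J2

An M-augmenting path alternates non-matching / matching edges, starting and ending at unmatched vertices.
Path: W1 → J2
(J2 is unmatched in M, so the path is augmenting.)
Flipping edges along this path would increase |M| from 2 to 3.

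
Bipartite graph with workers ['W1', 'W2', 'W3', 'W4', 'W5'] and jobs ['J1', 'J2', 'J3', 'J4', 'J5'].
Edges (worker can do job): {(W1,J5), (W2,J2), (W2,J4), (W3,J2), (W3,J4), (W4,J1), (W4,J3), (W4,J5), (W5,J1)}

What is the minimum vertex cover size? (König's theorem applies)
Minimum vertex cover size = 5

By König's theorem: in bipartite graphs,
min vertex cover = max matching = 5

Maximum matching has size 5, so minimum vertex cover also has size 5.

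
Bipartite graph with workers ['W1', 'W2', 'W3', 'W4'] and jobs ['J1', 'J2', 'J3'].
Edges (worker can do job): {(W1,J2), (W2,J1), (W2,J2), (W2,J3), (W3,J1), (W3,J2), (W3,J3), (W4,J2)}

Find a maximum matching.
Matching: {(W2,J3), (W3,J1), (W4,J2)}

Maximum matching (size 3):
  W2 → J3
  W3 → J1
  W4 → J2

Each worker is assigned to at most one job, and each job to at most one worker.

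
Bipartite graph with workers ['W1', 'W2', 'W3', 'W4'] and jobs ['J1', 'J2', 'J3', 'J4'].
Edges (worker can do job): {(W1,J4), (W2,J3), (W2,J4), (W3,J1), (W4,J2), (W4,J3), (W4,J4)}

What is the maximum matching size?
Maximum matching size = 4

Maximum matching: {(W1,J4), (W2,J3), (W3,J1), (W4,J2)}
Size: 4

This assigns 4 workers to 4 distinct jobs.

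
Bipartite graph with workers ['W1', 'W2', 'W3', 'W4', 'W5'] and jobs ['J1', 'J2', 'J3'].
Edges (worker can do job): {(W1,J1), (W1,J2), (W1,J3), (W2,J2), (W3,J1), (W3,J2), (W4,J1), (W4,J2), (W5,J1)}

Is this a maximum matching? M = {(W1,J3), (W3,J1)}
No, size 2 is not maximum

Proposed matching has size 2.
Maximum matching size for this graph: 3.

This is NOT maximum - can be improved to size 3.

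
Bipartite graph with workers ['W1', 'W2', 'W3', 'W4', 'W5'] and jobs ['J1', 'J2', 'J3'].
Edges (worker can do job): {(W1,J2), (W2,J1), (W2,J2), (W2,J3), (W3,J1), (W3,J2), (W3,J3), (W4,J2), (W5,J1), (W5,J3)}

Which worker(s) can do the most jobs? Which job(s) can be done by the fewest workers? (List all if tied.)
Most versatile: W2, W3 (3 jobs); Least covered: J1, J3 (3 workers)

Worker degrees (jobs they can do): W1:1, W2:3, W3:3, W4:1, W5:2
Job degrees (workers who can do it): J1:3, J2:4, J3:3

Maximum worker degree is 3, achieved by: W2, W3
Minimum job degree is 3, achieved by: J1, J3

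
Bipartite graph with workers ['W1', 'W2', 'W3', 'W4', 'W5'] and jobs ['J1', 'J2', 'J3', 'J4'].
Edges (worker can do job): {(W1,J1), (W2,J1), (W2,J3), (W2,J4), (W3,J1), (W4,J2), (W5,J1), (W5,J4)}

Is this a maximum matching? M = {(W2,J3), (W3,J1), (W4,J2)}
No, size 3 is not maximum

Proposed matching has size 3.
Maximum matching size for this graph: 4.

This is NOT maximum - can be improved to size 4.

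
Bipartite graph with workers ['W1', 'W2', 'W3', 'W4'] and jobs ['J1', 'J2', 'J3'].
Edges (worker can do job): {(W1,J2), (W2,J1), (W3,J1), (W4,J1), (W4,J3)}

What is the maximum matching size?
Maximum matching size = 3

Maximum matching: {(W1,J2), (W3,J1), (W4,J3)}
Size: 3

This assigns 3 workers to 3 distinct jobs.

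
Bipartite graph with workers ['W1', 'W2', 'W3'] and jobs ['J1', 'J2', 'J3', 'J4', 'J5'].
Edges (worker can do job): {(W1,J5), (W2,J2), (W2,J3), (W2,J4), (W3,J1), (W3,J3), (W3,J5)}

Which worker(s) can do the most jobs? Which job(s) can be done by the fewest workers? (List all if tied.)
Most versatile: W2, W3 (3 jobs); Least covered: J1, J2, J4 (1 workers)

Worker degrees (jobs they can do): W1:1, W2:3, W3:3
Job degrees (workers who can do it): J1:1, J2:1, J3:2, J4:1, J5:2

Maximum worker degree is 3, achieved by: W2, W3
Minimum job degree is 1, achieved by: J1, J2, J4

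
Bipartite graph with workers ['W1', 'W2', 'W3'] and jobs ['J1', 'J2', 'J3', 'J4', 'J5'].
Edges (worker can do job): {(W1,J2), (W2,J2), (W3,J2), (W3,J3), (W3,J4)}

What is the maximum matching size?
Maximum matching size = 2

Maximum matching: {(W1,J2), (W3,J4)}
Size: 2

This assigns 2 workers to 2 distinct jobs.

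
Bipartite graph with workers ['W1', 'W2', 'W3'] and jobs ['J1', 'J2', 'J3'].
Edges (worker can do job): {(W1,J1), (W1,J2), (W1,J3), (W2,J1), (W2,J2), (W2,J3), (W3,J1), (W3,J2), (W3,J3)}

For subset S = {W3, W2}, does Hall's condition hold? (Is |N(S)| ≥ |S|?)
Yes: |N(S)| = 3, |S| = 2

Subset S = {W3, W2}
Neighbors N(S) = {J1, J2, J3}

|N(S)| = 3, |S| = 2
Hall's condition: |N(S)| ≥ |S| is satisfied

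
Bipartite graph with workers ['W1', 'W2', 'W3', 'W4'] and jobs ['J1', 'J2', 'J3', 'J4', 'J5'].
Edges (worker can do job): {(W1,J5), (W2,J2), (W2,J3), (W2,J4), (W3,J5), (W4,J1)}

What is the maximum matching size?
Maximum matching size = 3

Maximum matching: {(W2,J2), (W3,J5), (W4,J1)}
Size: 3

This assigns 3 workers to 3 distinct jobs.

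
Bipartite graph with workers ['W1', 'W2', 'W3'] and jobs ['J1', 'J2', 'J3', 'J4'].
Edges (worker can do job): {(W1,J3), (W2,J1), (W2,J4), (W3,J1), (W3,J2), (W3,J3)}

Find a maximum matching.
Matching: {(W1,J3), (W2,J4), (W3,J1)}

Maximum matching (size 3):
  W1 → J3
  W2 → J4
  W3 → J1

Each worker is assigned to at most one job, and each job to at most one worker.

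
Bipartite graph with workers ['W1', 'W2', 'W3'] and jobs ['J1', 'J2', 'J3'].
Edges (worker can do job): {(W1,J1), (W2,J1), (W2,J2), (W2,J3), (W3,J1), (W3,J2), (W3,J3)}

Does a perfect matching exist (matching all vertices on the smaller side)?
Yes, perfect matching exists (size 3)

Perfect matching: {(W1,J1), (W2,J2), (W3,J3)}
All 3 vertices on the smaller side are matched.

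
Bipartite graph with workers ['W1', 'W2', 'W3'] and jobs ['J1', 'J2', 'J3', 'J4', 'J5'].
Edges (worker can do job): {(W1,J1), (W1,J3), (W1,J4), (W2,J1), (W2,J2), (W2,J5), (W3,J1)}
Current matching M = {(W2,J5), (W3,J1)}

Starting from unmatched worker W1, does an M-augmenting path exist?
Yes: W1 → J4

An M-augmenting path alternates non-matching / matching edges, starting and ending at unmatched vertices.
Path: W1 → J4
(J4 is unmatched in M, so the path is augmenting.)
Flipping edges along this path would increase |M| from 2 to 3.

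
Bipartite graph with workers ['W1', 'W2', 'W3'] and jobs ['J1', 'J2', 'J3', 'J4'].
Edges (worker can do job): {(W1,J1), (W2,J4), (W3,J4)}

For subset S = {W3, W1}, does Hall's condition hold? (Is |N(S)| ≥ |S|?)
Yes: |N(S)| = 2, |S| = 2

Subset S = {W3, W1}
Neighbors N(S) = {J1, J4}

|N(S)| = 2, |S| = 2
Hall's condition: |N(S)| ≥ |S| is satisfied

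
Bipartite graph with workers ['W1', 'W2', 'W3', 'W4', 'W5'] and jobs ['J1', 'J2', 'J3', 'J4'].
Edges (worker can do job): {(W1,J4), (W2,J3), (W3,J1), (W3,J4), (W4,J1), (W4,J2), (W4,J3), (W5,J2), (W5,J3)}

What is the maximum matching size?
Maximum matching size = 4

Maximum matching: {(W1,J4), (W3,J1), (W4,J3), (W5,J2)}
Size: 4

This assigns 4 workers to 4 distinct jobs.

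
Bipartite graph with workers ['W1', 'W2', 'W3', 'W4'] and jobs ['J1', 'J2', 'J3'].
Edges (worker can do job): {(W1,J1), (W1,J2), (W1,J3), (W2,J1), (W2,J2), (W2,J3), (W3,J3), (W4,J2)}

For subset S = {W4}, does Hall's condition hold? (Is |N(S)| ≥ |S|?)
Yes: |N(S)| = 1, |S| = 1

Subset S = {W4}
Neighbors N(S) = {J2}

|N(S)| = 1, |S| = 1
Hall's condition: |N(S)| ≥ |S| is satisfied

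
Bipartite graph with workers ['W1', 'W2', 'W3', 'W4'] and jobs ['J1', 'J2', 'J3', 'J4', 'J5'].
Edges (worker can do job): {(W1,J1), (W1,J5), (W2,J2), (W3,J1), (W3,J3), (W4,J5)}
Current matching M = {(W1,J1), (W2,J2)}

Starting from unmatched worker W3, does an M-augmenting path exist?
Yes: W3 → J1 → W1 → J5

An M-augmenting path alternates non-matching / matching edges, starting and ending at unmatched vertices.
Path: W3 → J1 → W1 → J5
(J5 is unmatched in M, so the path is augmenting.)
Flipping edges along this path would increase |M| from 2 to 3.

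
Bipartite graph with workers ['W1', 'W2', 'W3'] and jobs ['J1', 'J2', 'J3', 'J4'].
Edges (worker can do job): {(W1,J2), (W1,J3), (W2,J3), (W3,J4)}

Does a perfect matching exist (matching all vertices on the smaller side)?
Yes, perfect matching exists (size 3)

Perfect matching: {(W1,J2), (W2,J3), (W3,J4)}
All 3 vertices on the smaller side are matched.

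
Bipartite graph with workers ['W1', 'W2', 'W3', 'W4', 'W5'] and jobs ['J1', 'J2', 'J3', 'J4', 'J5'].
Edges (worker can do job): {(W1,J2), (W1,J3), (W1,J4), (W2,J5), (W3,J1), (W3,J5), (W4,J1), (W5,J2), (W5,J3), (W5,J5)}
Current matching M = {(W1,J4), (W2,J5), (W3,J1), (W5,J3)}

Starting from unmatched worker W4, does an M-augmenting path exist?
No augmenting path from W4

Alternating search from W4 reaches jobs: {J1, J5}.
Every reachable job is already matched in M, and following those matched edges back to workers exposes no further unvisited jobs.
No M-augmenting path from W4 exists.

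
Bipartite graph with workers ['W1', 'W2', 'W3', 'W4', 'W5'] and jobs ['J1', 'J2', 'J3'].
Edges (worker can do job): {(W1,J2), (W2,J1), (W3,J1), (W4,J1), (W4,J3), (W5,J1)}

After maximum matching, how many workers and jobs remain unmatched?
Unmatched: 2 workers, 0 jobs

Maximum matching size: 3
Workers: 5 total, 3 matched, 2 unmatched
Jobs: 3 total, 3 matched, 0 unmatched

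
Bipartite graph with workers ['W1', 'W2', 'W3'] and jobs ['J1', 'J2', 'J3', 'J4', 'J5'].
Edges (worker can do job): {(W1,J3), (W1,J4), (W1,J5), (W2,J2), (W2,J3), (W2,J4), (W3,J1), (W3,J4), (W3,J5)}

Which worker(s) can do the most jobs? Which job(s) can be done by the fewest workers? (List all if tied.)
Most versatile: W1, W2, W3 (3 jobs); Least covered: J1, J2 (1 workers)

Worker degrees (jobs they can do): W1:3, W2:3, W3:3
Job degrees (workers who can do it): J1:1, J2:1, J3:2, J4:3, J5:2

Maximum worker degree is 3, achieved by: W1, W2, W3
Minimum job degree is 1, achieved by: J1, J2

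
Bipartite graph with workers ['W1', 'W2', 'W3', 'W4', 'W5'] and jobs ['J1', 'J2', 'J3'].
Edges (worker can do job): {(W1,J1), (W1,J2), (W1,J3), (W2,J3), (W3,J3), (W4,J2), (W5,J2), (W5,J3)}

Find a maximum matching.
Matching: {(W1,J1), (W3,J3), (W5,J2)}

Maximum matching (size 3):
  W1 → J1
  W3 → J3
  W5 → J2

Each worker is assigned to at most one job, and each job to at most one worker.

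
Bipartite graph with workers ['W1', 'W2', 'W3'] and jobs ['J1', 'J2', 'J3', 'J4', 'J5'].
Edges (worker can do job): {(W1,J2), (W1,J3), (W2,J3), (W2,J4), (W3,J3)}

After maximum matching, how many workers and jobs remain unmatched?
Unmatched: 0 workers, 2 jobs

Maximum matching size: 3
Workers: 3 total, 3 matched, 0 unmatched
Jobs: 5 total, 3 matched, 2 unmatched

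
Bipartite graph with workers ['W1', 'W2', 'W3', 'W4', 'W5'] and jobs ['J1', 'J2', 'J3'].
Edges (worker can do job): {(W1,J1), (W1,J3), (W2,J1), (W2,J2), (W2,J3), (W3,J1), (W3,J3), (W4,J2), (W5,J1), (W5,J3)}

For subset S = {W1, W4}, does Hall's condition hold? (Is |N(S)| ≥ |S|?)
Yes: |N(S)| = 3, |S| = 2

Subset S = {W1, W4}
Neighbors N(S) = {J1, J2, J3}

|N(S)| = 3, |S| = 2
Hall's condition: |N(S)| ≥ |S| is satisfied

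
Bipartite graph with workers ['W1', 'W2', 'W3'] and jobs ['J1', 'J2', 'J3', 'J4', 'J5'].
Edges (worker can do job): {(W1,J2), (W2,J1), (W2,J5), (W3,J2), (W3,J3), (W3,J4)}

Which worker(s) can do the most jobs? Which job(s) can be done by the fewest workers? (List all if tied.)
Most versatile: W3 (3 jobs); Least covered: J1, J3, J4, J5 (1 workers)

Worker degrees (jobs they can do): W1:1, W2:2, W3:3
Job degrees (workers who can do it): J1:1, J2:2, J3:1, J4:1, J5:1

Maximum worker degree is 3, achieved by: W3
Minimum job degree is 1, achieved by: J1, J3, J4, J5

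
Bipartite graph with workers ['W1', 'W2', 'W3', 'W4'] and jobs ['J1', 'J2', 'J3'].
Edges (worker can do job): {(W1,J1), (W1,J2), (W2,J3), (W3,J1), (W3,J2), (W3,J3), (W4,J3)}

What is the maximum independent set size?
Maximum independent set = 4

By König's theorem:
- Min vertex cover = Max matching = 3
- Max independent set = Total vertices - Min vertex cover
- Max independent set = 7 - 3 = 4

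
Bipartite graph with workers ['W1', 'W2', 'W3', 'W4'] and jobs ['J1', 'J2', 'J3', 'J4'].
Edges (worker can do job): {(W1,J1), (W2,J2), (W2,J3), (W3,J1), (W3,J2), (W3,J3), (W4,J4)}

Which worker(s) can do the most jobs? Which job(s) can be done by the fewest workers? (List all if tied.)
Most versatile: W3 (3 jobs); Least covered: J4 (1 workers)

Worker degrees (jobs they can do): W1:1, W2:2, W3:3, W4:1
Job degrees (workers who can do it): J1:2, J2:2, J3:2, J4:1

Maximum worker degree is 3, achieved by: W3
Minimum job degree is 1, achieved by: J4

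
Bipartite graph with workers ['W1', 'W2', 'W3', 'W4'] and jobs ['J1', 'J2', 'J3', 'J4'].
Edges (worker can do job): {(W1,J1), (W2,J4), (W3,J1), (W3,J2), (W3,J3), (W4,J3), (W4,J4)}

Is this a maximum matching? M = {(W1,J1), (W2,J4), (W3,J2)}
No, size 3 is not maximum

Proposed matching has size 3.
Maximum matching size for this graph: 4.

This is NOT maximum - can be improved to size 4.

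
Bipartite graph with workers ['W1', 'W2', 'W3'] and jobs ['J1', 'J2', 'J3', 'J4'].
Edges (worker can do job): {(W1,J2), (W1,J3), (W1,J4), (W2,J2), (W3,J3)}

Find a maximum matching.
Matching: {(W1,J4), (W2,J2), (W3,J3)}

Maximum matching (size 3):
  W1 → J4
  W2 → J2
  W3 → J3

Each worker is assigned to at most one job, and each job to at most one worker.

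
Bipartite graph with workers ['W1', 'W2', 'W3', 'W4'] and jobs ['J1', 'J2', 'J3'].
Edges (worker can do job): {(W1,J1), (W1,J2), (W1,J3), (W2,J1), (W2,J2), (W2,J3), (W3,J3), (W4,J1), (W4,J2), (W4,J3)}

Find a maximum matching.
Matching: {(W1,J1), (W3,J3), (W4,J2)}

Maximum matching (size 3):
  W1 → J1
  W3 → J3
  W4 → J2

Each worker is assigned to at most one job, and each job to at most one worker.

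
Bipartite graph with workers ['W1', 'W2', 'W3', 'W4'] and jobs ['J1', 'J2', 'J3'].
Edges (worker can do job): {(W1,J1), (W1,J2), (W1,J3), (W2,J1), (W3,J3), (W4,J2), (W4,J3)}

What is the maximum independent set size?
Maximum independent set = 4

By König's theorem:
- Min vertex cover = Max matching = 3
- Max independent set = Total vertices - Min vertex cover
- Max independent set = 7 - 3 = 4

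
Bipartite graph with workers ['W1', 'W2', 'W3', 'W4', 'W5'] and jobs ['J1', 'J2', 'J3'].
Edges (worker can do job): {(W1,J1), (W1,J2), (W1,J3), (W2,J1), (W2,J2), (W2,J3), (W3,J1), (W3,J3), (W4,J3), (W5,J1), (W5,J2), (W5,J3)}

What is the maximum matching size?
Maximum matching size = 3

Maximum matching: {(W1,J2), (W3,J1), (W5,J3)}
Size: 3

This assigns 3 workers to 3 distinct jobs.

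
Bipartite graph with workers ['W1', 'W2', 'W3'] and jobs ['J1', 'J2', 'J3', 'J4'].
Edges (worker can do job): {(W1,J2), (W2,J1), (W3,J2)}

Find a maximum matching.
Matching: {(W2,J1), (W3,J2)}

Maximum matching (size 2):
  W2 → J1
  W3 → J2

Each worker is assigned to at most one job, and each job to at most one worker.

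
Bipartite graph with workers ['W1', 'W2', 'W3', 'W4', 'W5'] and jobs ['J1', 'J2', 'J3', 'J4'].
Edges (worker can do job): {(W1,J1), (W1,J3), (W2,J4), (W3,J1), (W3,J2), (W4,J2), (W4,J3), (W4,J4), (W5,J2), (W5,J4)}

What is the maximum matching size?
Maximum matching size = 4

Maximum matching: {(W1,J1), (W3,J2), (W4,J3), (W5,J4)}
Size: 4

This assigns 4 workers to 4 distinct jobs.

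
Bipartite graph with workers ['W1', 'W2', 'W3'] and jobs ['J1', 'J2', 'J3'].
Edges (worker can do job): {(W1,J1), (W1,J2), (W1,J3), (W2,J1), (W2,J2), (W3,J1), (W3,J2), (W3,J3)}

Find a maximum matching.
Matching: {(W1,J2), (W2,J1), (W3,J3)}

Maximum matching (size 3):
  W1 → J2
  W2 → J1
  W3 → J3

Each worker is assigned to at most one job, and each job to at most one worker.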